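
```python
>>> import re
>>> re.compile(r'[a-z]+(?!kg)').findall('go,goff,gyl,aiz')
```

['go', 'goff', 'gyl', 'aiz']

`(?!…)`/`(?<!…)` only lets a position through if the neighbouring text does NOT match; no characters are consumed.
Since nothing is captured, `findall` lists the 4 matched substrings directly.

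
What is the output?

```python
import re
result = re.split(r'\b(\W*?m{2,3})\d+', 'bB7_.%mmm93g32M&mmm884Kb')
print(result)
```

['bB7_', '.%mmm', 'g32M', '&mmm', 'Kb']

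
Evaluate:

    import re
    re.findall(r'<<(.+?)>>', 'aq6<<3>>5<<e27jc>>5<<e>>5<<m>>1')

Lazy quantifiers expand one character at a time until the remainder of the pattern can match.
With a single group, `findall` returns only what that group captured — 4 items.

['3', 'e27jc', 'e', 'm']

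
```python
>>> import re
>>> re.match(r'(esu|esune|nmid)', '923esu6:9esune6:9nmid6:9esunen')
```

None

`re.match` won't scan ahead — the pattern has to work from the very first character.
Here the pattern fails at index 0, so the call returns None.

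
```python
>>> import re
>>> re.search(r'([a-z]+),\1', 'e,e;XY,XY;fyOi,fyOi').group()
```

'e,e'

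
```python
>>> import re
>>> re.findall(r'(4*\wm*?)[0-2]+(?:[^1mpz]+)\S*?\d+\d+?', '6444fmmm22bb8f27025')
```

This matches zero or more of a literal '4', then a word character, then zero or more of the literal 'm' (lazy) (captured); then one or more of a character in [0-2]; then one or more of any character except [1mpz] (non-capturing group); then zero or more of a non-whitespace character (lazy), then one or more of a digit, then one or more of a digit (lazy).
Walking the string: at [1:19] match '444fmmm22bb8f27025', group 1 = '444fmmm'.
One capturing group, so `findall` returns just the captured substring from the one match — 1 in all.

['444fmmm']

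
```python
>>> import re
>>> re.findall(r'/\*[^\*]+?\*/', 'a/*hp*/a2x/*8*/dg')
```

Walking the string: at [1:7] → '/*hp*/'; at [10:15] → '/*8*/'.
`findall` yields the raw match text (2 of them) because the pattern has no groups.

['/*hp*/', '/*8*/']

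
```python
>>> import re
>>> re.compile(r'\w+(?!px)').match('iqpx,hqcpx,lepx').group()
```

Because the assertion is negative and zero-width, positions next to the forbidden text are skipped.
With `match`, the pattern is implicitly anchored at the beginning.
The match spans [0:4] → 'iqpx'.

'iqpx'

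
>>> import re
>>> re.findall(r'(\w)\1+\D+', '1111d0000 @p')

['1', '0']

The backreference `\1` re-matches whatever the first group consumed, character for character.
Scanning left to right: at [0:5] match '1111d', group 1 = '1'; at [5:12] match '0000 @p', group 1 = '0'.
`findall` collects group 1 from each match (2 total).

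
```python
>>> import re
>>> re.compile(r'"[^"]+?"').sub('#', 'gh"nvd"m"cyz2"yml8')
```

'gh#m#yml8'

Matches: at [2:7] → '"nvd"'; at [8:14] → '"cyz2"'.
Each match is replaced by '#'.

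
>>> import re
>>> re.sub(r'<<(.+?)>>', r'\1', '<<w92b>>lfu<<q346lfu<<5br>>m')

'w92blfuq346lfu<<5brm'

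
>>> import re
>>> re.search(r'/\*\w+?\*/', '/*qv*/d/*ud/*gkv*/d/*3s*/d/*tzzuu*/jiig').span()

`re.search` tries every starting position until one works.
The match spans [0:6] → '/*qv*/'.

(0, 6)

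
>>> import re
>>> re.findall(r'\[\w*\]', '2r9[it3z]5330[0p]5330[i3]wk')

Matches: at [3:9] → '[it3z]'; at [13:17] → '[0p]'; at [21:25] → '[i3]'.
Since nothing is captured, `findall` lists the 3 matched substrings directly.

['[it3z]', '[0p]', '[i3]']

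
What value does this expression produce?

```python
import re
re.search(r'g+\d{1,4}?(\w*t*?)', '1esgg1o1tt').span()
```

(3, 10)

The match spans [3:10] → 'gg1o1tt'.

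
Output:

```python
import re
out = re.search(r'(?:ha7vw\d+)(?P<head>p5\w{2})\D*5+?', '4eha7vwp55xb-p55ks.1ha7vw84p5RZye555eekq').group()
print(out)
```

The pattern matches the literal 'ha7', then the literal 'vw', then one or more of a digit (non-capturing group); then the literal 'p5', then exactly 2 of a word character (captured as 'head'); then zero or more of a non-digit, then one or more of the literal '5' (lazy).
With the lazy modifier that quantifier settles for the fewest repetitions that let the rest of the pattern succeed (the atoms after it are unaffected and can still be greedy).
`re.search` scans for the first position where the pattern succeeds.
The match spans [20:34] → 'ha7vw84p5RZye5'.
Captured: group 1 = 'p5RZ'.

ha7vw84p5RZye5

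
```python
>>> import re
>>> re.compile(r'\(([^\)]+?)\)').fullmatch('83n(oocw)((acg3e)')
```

None

`re.fullmatch` is like wrapping the pattern in `^…$` (in single-line mode).
Here the string isn't matched end-to-end, so the call returns None.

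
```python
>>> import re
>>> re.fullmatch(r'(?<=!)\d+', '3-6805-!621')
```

None

Because the assertion is zero-width, the text it checks is not consumed and won't appear in the result.
For `fullmatch`, every character of the input must be accounted for by the pattern.
Here there's no way to consume every character, so the call returns None.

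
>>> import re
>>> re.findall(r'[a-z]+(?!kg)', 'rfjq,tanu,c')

['rfjq', 'tanu', 'c']

The negative lookahead/lookbehind blocks any match where the forbidden context is present.
With no groups in the pattern, `findall` gives back each whole match — 3 here.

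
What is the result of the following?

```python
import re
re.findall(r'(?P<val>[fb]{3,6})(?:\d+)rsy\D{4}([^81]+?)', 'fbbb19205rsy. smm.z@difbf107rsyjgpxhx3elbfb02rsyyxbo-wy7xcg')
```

A non-greedy quantifier consumes as few characters as it can — just enough that the remainder of the pattern still matches from where it stops; whatever follows it matches normally.
`findall` packs the 2 group values into a tuple for every match.

[('fbbb', 'm'), ('fbf', 'h'), ('bfb', '-')]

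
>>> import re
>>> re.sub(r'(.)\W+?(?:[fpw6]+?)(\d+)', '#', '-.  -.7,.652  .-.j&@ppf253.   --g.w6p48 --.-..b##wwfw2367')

'-.  -.#  .-.#.   --#p48 --.-..#'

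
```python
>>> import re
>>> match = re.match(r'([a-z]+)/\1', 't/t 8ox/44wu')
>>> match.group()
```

`\1` is not a pattern — it's the concrete string captured by group 1, re-applied verbatim.
With `match`, the pattern is implicitly anchored at the beginning.
The match spans [0:3] → 't/t'.
Captured: group 1 = 't'.

't/t'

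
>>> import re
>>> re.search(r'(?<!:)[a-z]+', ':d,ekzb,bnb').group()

'ekzb'

`(?!…)`/`(?<!…)` only lets a position through if the neighbouring text does NOT match; no characters are consumed.
`search` walks the string left to right and returns the first match it finds.
The match spans [3:7] → 'ekzb'.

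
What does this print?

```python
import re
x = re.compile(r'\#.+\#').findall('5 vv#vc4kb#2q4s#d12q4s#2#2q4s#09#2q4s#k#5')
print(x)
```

['#vc4kb#2q4s#d12q4s#2#2q4s#09#2q4s#k#']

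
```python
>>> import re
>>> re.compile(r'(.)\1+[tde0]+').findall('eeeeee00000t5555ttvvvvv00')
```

['e', '5', 'v']

`\1` is not a pattern — it's the concrete string captured by group 1, re-applied verbatim.
One capturing group, so `findall` returns just the captured substring from each match — 3 in all.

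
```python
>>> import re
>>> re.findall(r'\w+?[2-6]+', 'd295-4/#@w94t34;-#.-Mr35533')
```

Lazy quantifiers expand one character at a time until the remainder of the pattern can match.
`findall` yields the raw match text (5 of them) because the pattern has no groups.

['d2', '95', 'w94', 't34', 'Mr35533']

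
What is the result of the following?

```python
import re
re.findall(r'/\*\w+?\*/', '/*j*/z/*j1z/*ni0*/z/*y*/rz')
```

['/*j*/', '/*ni0*/', '/*y*/']

`findall` yields the raw match text (3 of them) because the pattern has no groups.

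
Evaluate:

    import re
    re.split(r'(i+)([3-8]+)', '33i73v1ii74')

['33', 'i', '73', 'v1', 'ii', '74', '']

Pattern: one or more of a literal 'i' (captured); then one or more of a character in [3-8] (captured).
Matches to split on: at [2:5] → 'i73'; at [7:11] → 'ii74'.
With a capturing group present, the delimiter's captured portion is kept in the result list.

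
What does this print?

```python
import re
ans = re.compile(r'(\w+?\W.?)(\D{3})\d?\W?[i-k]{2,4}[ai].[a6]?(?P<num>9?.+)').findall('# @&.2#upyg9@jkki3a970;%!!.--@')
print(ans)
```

3 groups means the one result is a tuple of 3 captured strings — 1 here.

[('2#u', 'pyg', '970;%!!.--@')]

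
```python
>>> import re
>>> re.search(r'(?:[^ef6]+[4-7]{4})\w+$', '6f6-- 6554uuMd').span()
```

(3, 14)

The pattern matches one or more of any character except [ef6], then exactly 4 of a character in [4-7] (non-capturing group); then one or more of a word character; then anchored at the end.
`re.search` scans for the first position where the pattern succeeds.
The match spans [3:14] → '-- 6554uuMd'.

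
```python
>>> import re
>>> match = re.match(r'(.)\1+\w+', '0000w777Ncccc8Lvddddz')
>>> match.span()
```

(0, 21)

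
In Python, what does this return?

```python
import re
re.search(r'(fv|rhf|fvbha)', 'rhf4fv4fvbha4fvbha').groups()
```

('rhf',)

The match spans [0:3] → 'rhf'.
Captured: group 1 = 'rhf'.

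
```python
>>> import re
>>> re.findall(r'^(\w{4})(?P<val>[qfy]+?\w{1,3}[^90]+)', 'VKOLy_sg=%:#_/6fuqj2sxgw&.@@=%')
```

[('VKOL', 'y_sg=%:#_/6fuqj2sxgw&.@@=%')]

This matches anchored at the start of the string; then exactly 4 of a word character (captured); then one or more of one of [qfy] (lazy), then 1 to 3 of a word character, then one or more of any character except [90] (captured as 'val').
Scanning left to right: at [0:30] match 'VKOLy_sg=%:#_/6fuqj2sxgw&.@@=%', groups = ('VKOL', 'y_sg=%:#_/6fuqj2sxgw&.@@=%').
`findall` packs the 2 group values into a tuple for every match.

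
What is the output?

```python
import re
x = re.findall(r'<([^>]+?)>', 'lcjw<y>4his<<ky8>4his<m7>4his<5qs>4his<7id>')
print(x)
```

['y', '<ky8', 'm7', '5qs', '7id']

Scanning left to right: at [4:7] match '<y>', group 1 = 'y'; at [11:17] match '<<ky8>', group 1 = '<ky8'; at [21:25] match '<m7>', group 1 = 'm7'; at [29:34] match '<5qs>', group 1 = '5qs'; at [38:43] match '<7id>', group 1 = '7id'.
One capturing group, so `findall` returns just the captured substring from each match — 5 in all.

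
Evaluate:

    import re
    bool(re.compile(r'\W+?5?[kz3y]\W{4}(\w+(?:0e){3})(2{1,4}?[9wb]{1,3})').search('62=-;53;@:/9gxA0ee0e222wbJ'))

False

Pattern: one or more of a non-word character (lazy); then optionally the literal '5', then one of [kz3y], then exactly 4 of a non-word character; then one or more of a word character, then the literal '0e' repeated 3 times (captured); then 1 to 4 of the literal '2' (lazy), then 1 to 3 of one of [9wb] (captured).
`re.search` scans for the first position where the pattern succeeds.
Here the pattern never matches, so the call returns None, and `bool(None)` is False.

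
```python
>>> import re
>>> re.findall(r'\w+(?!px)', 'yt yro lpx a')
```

['yt', 'yro', 'lpx', 'a']

Because the assertion is negative and zero-width, positions next to the forbidden text are skipped.
Scanning left to right: at [0:2] → 'yt'; at [3:6] → 'yro'; at [7:10] → 'lpx'; at [11:12] → 'a'.
No capturing groups, so `findall` returns the 4 full match strings.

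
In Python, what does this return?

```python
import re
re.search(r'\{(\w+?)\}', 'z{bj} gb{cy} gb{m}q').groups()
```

('bj',)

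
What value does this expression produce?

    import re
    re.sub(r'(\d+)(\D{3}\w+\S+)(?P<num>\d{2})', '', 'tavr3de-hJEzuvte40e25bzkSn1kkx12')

The pattern matches one or more of a digit (captured); then exactly 3 of a non-digit, then one or more of a word character, then one or more of a non-whitespace character (captured); then exactly 2 of a digit (captured as 'num').
Matches: at [4:32] → '3de-hJEzuvte40e25bzkSn1kkx12'.
Every occurrence is swapped for ''.

'tavr'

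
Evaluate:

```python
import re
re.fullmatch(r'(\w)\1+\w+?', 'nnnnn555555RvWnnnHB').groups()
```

('n',)

The match spans [0:19] → 'nnnnn555555RvWnnnHB'.
Captured: group 1 = 'n'.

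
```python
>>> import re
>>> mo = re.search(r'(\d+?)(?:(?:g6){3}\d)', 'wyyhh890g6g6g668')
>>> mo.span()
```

(5, 15)

The pattern matches one or more of a digit (lazy) (captured); then the literal 'g6' repeated 3 times, then a digit (non-capturing group).
`search` walks the string left to right and returns the first match it finds.
The match spans [5:15] → '890g6g6g66'.
Captured: group 1 = '890'.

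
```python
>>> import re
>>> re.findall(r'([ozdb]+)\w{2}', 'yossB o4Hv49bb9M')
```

['o', 'o', 'bb']

This matches one or more of one of [ozdb] (captured); then exactly 2 of a word character.
One capturing group, so `findall` returns just the captured substring from each match — 3 in all.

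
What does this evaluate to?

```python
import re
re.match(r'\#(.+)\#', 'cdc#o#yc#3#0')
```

None

With `match`, the pattern is implicitly anchored at the beginning.
Here the string doesn't start with a match, so the call returns None.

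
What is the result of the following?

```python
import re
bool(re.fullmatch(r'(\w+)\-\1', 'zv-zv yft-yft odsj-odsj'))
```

False

`\1` is not a pattern — it's the concrete string captured by group 1, re-applied verbatim.
For `fullmatch`, every character of the input must be accounted for by the pattern.
Here the pattern can't cover the whole string, so the call returns None, and `bool(None)` is False.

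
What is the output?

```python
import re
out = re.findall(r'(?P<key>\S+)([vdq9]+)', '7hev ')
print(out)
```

The pattern matches one or more of a non-whitespace character (captured as 'key'); then one or more of one of [vdq9] (captured).
Scanning left to right: at [0:4] match '7hev', groups = ('7he', 'v').
Multiple groups make `findall` return tuples — one 2-tuple for the one match.

[('7he', 'v')]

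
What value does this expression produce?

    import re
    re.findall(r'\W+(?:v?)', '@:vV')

['@:v']

Since nothing is captured, `findall` lists the 1 matched substring directly.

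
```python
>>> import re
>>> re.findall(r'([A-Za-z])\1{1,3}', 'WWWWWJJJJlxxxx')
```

A backreference is literal: `\1` must see the identical characters the first group matched.
Because there's exactly one group, `findall` drops the full match and keeps group 1 from each hit.

['W', 'J', 'x']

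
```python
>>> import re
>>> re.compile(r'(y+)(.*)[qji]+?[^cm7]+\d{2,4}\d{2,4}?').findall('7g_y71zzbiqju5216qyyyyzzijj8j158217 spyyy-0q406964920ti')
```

Pattern: one or more of a literal 'y' (captured); then zero or more of any character (captured); then one or more of one of [qji] (lazy), then one or more of any character except [cm7], then 2 to 4 of a digit; then 2 to 4 of a digit (lazy).
Walking the string: at [3:53] match 'y71zzbiqju5216qyyyyzzijj8j158217 spyyy-0q406964920', groups = ('y', '71zzbiqju5216qyyyyzzijj8j158217 spyyy-0').
Multiple groups make `findall` return tuples — one 2-tuple for the one match.

[('y', '71zzbiqju5216qyyyyzzijj8j158217 spyyy-0')]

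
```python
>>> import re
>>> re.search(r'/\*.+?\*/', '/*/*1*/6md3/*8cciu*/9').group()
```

Because the quantifier is non-greedy, it stops expanding at the earliest point where the rest of the pattern can succeed.
Unlike `match`, `search` isn't anchored — it looks for the pattern anywhere in the string.
The match spans [0:7] → '/*/*1*/'.

'/*/*1*/'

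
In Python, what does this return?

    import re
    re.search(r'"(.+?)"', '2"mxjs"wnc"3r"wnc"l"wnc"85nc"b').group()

'"mxjs"'

Because the quantifier is non-greedy, it stops expanding at the earliest point where the rest of the pattern can succeed.
`search` walks the string left to right and returns the first match it finds.
The match spans [1:7] → '"mxjs"'.
Captured: group 1 = 'mxjs'.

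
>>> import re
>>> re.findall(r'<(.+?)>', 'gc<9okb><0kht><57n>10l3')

A `+?`/`*?`/`{m,n}?` starts at its minimum and grows only as far as needed for what follows to match.
Scanning left to right: at [2:8] match '<9okb>', group 1 = '9okb'; at [8:14] match '<0kht>', group 1 = '0kht'; at [14:19] match '<57n>', group 1 = '57n'.
`findall` collects group 1 from each match (3 total).

['9okb', '0kht', '57n']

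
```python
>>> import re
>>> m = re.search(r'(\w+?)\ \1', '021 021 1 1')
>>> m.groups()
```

The match spans [0:7] → '021 021'.
Captured: group 1 = '021'.

('021',)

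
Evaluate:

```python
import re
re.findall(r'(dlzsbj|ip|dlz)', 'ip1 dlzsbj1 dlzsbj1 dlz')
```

['ip', 'dlzsbj', 'dlzsbj', 'dlz']

The regex engine tests alternatives in the order written; an earlier branch that matches wins even if a later one would match more.
One capturing group, so `findall` returns just the captured substring from each match — 4 in all.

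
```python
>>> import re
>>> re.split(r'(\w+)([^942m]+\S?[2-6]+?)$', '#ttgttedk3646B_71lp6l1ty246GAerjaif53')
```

The group in the pattern means `split` returns the separators' captures alongside the pieces.

['#', 'ttgttedk3646B_71lp6l1ty246GAerjaif', '53', '']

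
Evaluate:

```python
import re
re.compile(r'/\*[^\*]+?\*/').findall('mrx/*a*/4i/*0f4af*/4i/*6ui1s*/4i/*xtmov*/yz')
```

No capturing groups, so `findall` returns the 4 full match strings.

['/*a*/', '/*0f4af*/', '/*6ui1s*/', '/*xtmov*/']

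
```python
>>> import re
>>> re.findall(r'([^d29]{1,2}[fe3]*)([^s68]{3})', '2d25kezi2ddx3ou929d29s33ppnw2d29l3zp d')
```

[('5ke', 'zi2'), ('x3', 'ou9'), ('s33', 'ppn'), ('w', '2d2'), ('l3', 'zp ')]

This matches 1 to 2 of any character except [d29], then zero or more of one of [fe3] (captured); then exactly 3 of any character except [s68] (captured).
Scanning left to right: at [3:9] match '5kezi2', groups = ('5ke', 'zi2'); at [11:16] match 'x3ou9', groups = ('x3', 'ou9'); at [21:27] match 's33ppn', groups = ('s33', 'ppn'); at [27:31] match 'w2d2', groups = ('w', '2d2'); at [32:37] match 'l3zp ', groups = ('l3', 'zp ').
`findall` packs the 2 group values into a tuple for every match.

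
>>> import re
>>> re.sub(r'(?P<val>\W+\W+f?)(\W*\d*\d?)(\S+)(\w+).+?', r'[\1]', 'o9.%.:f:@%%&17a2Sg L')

'o9[.%.:f]L'

The pattern matches one or more of a non-word character, then one or more of a non-word character, then optionally the literal 'f' (captured as 'val'); then zero or more of a non-word character, then zero or more of a digit, then optionally a digit (captured); then one or more of a non-whitespace character (captured); then one or more of a word character (captured); then one or more of any character (lazy).
The replacement refers to a captured group, so each match is rewritten using its own captured text.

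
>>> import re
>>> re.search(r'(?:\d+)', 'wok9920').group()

'9920'

This matches one or more of a digit (non-capturing group).
The match spans [3:7] → '9920'.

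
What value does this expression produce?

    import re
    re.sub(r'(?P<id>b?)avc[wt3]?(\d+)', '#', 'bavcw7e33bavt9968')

'#e33bavt9968'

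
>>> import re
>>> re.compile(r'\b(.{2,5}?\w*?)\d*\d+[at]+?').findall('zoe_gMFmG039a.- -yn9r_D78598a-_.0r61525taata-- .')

This matches a word boundary (`\b`, zero-width); then 2 to 5 of any character (lazy), then zero or more of a word character (lazy) (captured); then zero or more of a digit, then one or more of a digit; then one or more of one of [at] (lazy).
Lazy quantifiers expand one character at a time until the remainder of the pattern can match.
Scanning left to right: at [0:13] match 'zoe_gMFmG039a', group 1 = 'zoe_gMFmG'; at [13:29] match '.- -yn9r_D78598a', group 1 = '.- -yn9r_D'; at [29:40] match '-_.0r61525t', group 1 = '-_.0r'.
Because there's exactly one group, `findall` drops the full match and keeps group 1 from each hit.

['zoe_gMFmG', '.- -yn9r_D', '-_.0r']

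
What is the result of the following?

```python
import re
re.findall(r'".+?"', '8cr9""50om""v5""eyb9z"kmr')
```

['""50om"', '"v5"', '"eyb9z"']

A `+?`/`*?`/`{m,n}?` starts at its minimum and grows only as far as needed for what follows to match.
Since nothing is captured, `findall` lists the 3 matched substrings directly.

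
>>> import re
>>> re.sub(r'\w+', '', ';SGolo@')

';@'

The pattern matches one or more of a word character.
Matches: at [1:6] → 'SGolo'.
`sub` substitutes '' at each match site.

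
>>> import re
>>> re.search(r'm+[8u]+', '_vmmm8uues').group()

The pattern matches one or more of a literal 'm'; then one or more of one of [8u].
`re.search` tries every starting position until one works.
The match spans [2:8] → 'mmm8uu'.

'mmm8uu'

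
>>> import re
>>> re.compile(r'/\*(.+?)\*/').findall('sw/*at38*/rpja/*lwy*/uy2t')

['at38', 'lwy']

A `+?`/`*?`/`{m,n}?` starts at its minimum and grows only as far as needed for what follows to match.
Matches: at [2:10] match '/*at38*/', group 1 = 'at38'; at [14:21] match '/*lwy*/', group 1 = 'lwy'.
`findall` collects group 1 from each match (2 total).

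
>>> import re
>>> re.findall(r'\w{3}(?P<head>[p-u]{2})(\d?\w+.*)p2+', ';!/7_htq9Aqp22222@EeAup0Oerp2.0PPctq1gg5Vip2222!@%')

Pattern: exactly 3 of a word character; then exactly 2 of a character in [p-u] (captured as 'head'); then optionally a digit, then one or more of a word character, then zero or more of any character (captured); then a literal 'p'; then one or more of a literal '2'.
Scanning left to right: at [3:47] match '7_htq9Aqp22222@EeAup0Oerp2.0PPctq1gg5Vip2222', groups = ('tq', '9Aqp22222@EeAup0Oerp2.0PPctq1gg5Vi').
With 2 capturing groups, `findall` returns a 2-tuple per match.

[('tq', '9Aqp22222@EeAup0Oerp2.0PPctq1gg5Vi')]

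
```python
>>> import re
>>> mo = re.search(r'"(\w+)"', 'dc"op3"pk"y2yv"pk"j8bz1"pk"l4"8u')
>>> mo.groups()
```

`search` walks the string left to right and returns the first match it finds.
The match spans [2:7] → '"op3"'.
Captured: group 1 = 'op3'.

('op3',)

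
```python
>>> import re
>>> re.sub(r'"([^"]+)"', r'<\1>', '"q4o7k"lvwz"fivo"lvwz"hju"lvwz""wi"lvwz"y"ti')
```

'<q4o7k>lvwz<fivo>lvwz<hju>lvwz"<wi>lvwz<y>ti'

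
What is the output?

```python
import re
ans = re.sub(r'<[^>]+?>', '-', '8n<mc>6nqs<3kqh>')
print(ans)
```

8n-6nqs-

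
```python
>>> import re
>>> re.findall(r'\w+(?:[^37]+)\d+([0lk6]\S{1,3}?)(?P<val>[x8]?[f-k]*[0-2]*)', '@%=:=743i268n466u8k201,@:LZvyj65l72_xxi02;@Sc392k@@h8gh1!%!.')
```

Pattern: one or more of a word character; then one or more of any character except [37] (non-capturing group); then one or more of a digit; then one of [0lk6], then 1 to 3 of a non-whitespace character (lazy) (captured); then optionally one of [x8], then zero or more of a character in [f-k], then zero or more of a character in [0-2] (captured as 'val').
A `+?`/`*?`/`{m,n}?` starts at its minimum and grows only as far as needed for what follows to match.
Scanning left to right: at [5:35] match '743i268n466u8k201,@:LZvyj65l72', groups = ('l7', '2'); at [35:50] match '_xxi02;@Sc392k@', groups = ('k@', '').
2 groups means each result is a tuple of 2 captured strings — 2 here.

[('l7', '2'), ('k@', '')]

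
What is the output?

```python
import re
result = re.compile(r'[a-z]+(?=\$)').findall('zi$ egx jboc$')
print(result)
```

['zi', 'jboc']

The positive lookaround only admits positions where the adjacent text matches; those characters stay outside the span.
Matches: at [0:2] → 'zi'; at [8:12] → 'jboc'.
Since nothing is captured, `findall` lists the 2 matched substrings directly.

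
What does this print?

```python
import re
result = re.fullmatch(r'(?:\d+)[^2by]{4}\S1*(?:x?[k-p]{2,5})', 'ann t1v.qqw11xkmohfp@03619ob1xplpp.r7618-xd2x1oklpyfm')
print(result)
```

None

The pattern matches one or more of a digit (non-capturing group); then exactly 4 of any character except [2by], then a non-whitespace character, then zero or more of the literal '1'; then optionally a literal 'x', then 2 to 5 of a character in [k-p] (non-capturing group).
`fullmatch` succeeds only if the pattern covers the string from start to end.
Here the pattern can't cover the whole string, so the call returns None.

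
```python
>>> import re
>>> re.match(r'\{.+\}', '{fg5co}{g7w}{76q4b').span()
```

`re.match` won't scan ahead — the pattern has to work from the very first character.
The match spans [0:12] → '{fg5co}{g7w}'.

(0, 12)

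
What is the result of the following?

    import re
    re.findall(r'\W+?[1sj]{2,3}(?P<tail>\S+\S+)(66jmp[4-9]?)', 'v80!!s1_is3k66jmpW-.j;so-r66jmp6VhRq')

[('_is3k66jmpW-.j;so-r', '66jmp6')]

The pattern matches one or more of a non-word character (lazy); then 2 to 3 of one of [1sj]; then one or more of a non-whitespace character, then one or more of a non-whitespace character (captured as 'tail'); then the literal '66', then the literal 'jmp', then optionally a character in [4-9] (captured).
Scanning left to right: at [3:32] match '!!s1_is3k66jmpW-.j;so-r66jmp6', groups = ('_is3k66jmpW-.j;so-r', '66jmp6').
`findall` packs the 2 group values into a tuple for every match.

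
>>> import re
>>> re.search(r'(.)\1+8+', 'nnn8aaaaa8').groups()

The match spans [0:4] → 'nnn8'.
Captured: group 1 = 'n'.

('n',)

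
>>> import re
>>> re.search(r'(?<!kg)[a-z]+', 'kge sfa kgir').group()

The negative lookahead/lookbehind blocks any match where the forbidden context is present.
`re.search` tries every starting position until one works.
The match spans [0:3] → 'kge'.

'kge'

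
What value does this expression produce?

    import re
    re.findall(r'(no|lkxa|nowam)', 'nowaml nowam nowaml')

Alternation tries branches left to right and keeps the first one that lets the overall match succeed at that position.
Walking the string: at [0:2] match 'no', group 1 = 'no'; at [7:9] match 'no', group 1 = 'no'; at [13:15] match 'no', group 1 = 'no'.
With a single group, `findall` returns only what that group captured — 3 items.

['no', 'no', 'no']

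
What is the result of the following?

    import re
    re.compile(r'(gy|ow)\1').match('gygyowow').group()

'gygy'

A backreference is literal: `\1` must see the identical characters the first group matched.
`match` is anchored at position 0; if the pattern doesn't fit there, it returns None.
The match spans [0:4] → 'gygy'.
Captured: group 1 = 'gy'.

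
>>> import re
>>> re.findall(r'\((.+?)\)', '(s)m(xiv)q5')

['s', 'xiv']

Walking the string: at [0:3] match '(s)', group 1 = 's'; at [4:9] match '(xiv)', group 1 = 'xiv'.
With a single group, `findall` returns only what that group captured — 2 items.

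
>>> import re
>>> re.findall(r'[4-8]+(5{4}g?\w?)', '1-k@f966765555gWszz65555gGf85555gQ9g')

['5555gW', '5555gG', '5555gQ']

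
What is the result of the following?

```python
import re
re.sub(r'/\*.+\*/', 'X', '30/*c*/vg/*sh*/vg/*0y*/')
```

'30X'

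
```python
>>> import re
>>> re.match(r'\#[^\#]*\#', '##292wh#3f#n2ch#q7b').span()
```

(0, 2)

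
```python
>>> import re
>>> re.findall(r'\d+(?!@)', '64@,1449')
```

['6', '1449']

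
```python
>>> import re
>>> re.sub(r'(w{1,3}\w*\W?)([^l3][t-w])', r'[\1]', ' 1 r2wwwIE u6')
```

' 1 r2[wwwIE]6'

Pattern: 1 to 3 of a literal 'w', then zero or more of a word character, then optionally a non-word character (captured); then any character except [l3], then a character in [t-w] (captured).
Matches: at [5:12] → 'wwwIE u'.
The replacement refers to a captured group, so each match is rewritten using its own captured text.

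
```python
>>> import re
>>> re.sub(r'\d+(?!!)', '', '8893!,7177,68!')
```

'3!,,8!'

`(?!…)`/`(?<!…)` only lets a position through if the neighbouring text does NOT match; no characters are consumed.
Each match is replaced by ''.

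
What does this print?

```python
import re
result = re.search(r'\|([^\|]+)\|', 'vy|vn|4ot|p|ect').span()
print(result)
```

(2, 6)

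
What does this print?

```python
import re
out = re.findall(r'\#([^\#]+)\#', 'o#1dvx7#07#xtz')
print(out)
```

['1dvx7']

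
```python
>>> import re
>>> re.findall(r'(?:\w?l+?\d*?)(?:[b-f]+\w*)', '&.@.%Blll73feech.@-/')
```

With no groups in the pattern, `findall` gives back each whole match — 1 here.

['Blll73feech']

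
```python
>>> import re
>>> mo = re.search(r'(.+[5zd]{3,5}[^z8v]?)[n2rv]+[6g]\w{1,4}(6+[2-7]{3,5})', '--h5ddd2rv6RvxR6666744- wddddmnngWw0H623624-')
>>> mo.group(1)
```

The match spans [0:43] → '--h5ddd2rv6RvxR6666744- wddddmnngWw0H623624'.
Captured: group 1 = '--h5ddd2rv6RvxR6666744- wddddm', group 2 = '623624'.

'--h5ddd2rv6RvxR6666744- wddddm'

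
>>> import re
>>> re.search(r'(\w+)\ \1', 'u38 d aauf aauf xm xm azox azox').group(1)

'aauf'

The match spans [6:15] → 'aauf aauf'.
Captured: group 1 = 'aauf'.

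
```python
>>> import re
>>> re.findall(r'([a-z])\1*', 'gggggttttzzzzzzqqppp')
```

['g', 't', 'z', 'q', 'p']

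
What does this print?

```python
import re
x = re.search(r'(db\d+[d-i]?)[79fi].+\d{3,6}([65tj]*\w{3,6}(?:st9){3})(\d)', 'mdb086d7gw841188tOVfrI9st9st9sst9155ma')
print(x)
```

This matches the literal 'db', then one or more of a digit, then optionally a character in [d-i] (captured); then one of [79fi], then one or more of any character, then 3 to 6 of a digit; then zero or more of one of [65tj], then 3 to 6 of a word character, then the literal 'st9' repeated 3 times (captured); then a digit (captured).
`search` walks the string left to right and returns the first match it finds.
Here no position works, so the call returns None.

None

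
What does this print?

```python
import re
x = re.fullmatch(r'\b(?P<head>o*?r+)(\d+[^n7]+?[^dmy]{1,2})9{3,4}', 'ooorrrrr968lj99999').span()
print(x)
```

(0, 18)

`re.fullmatch` requires the pattern to consume the entire string.
The match spans [0:18] → 'ooorrrrr968lj99999'.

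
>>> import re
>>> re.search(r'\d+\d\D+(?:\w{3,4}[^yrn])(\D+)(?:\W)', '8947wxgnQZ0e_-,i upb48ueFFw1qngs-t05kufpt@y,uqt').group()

'8947wxgnQZ0e_-,i '

The match spans [0:17] → '8947wxgnQZ0e_-,i '.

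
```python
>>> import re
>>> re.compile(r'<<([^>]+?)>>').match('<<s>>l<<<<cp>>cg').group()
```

'<<s>>'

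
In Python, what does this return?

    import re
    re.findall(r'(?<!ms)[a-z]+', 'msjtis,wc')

['msjtis', 'wc']

The negative lookaround is zero-width — it rules out positions where the adjacent text would match, without consuming anything.
Matches: at [0:6] → 'msjtis'; at [7:9] → 'wc'.
No capturing groups, so `findall` returns the 2 full match strings.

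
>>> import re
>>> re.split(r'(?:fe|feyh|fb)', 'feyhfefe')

['', 'yh', '', '']

The regex engine tests alternatives in the order written; an earlier branch that matches wins even if a later one would match more.
Matches to split on: at [0:2] → 'fe'; at [4:6] → 'fe'; at [6:8] → 'fe'.
Splitting on the pattern gives 4 pieces.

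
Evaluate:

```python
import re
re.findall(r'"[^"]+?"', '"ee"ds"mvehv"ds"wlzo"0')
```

Walking the string: at [0:4] → '"ee"'; at [6:13] → '"mvehv"'; at [15:21] → '"wlzo"'.
`findall` yields the raw match text (3 of them) because the pattern has no groups.

['"ee"', '"mvehv"', '"wlzo"']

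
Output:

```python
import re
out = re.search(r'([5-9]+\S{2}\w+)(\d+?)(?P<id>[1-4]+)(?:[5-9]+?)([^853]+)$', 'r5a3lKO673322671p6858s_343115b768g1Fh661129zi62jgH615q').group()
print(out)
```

5a3lKO673322671p6858s_343115b768g1Fh661129zi62jgH615q

Pattern: one or more of a character in [5-9], then exactly 2 of a non-whitespace character, then one or more of a word character (captured); then one or more of a digit (lazy) (captured); then one or more of a character in [1-4] (captured as 'id'); then one or more of a character in [5-9] (lazy) (non-capturing group); then one or more of any character except [853] (captured); then anchored at the end.
`re.search` tries every starting position until one works.
The match spans [1:54] → '5a3lKO673322671p6858s_343115b768g1Fh661129zi62jgH615q'.
Captured: group 1 = '5a3lKO673322671p6858s_343115b768g1Fh661129zi62jgH', group 2 = '6', group 3 = '1', group 4 = 'q'.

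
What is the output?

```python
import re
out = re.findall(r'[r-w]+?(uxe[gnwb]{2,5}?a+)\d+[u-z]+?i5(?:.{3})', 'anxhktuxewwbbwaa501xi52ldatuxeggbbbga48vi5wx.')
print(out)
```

['uxewwbbwaa']

This matches one or more of a character in [r-w] (lazy); then the literal 'uxe', then 2 to 5 of one of [gnwb] (lazy), then one or more of a literal 'a' (captured); then one or more of a digit, then one or more of a character in [u-z] (lazy), then the literal 'i5'; then exactly 3 of any character (non-capturing group).
Scanning left to right: at [5:25] match 'tuxewwbbwaa501xi52ld', group 1 = 'uxewwbbwaa'.
Because there's exactly one group, `findall` drops the full match and keeps group 1 from the one hit.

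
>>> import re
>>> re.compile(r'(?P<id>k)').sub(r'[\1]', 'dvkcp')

The pattern matches a literal 'k' (captured as 'id').
Matches: at [2:3] → 'k'.
Each match is replaced using the text its own group 1 captured.

'dv[k]cp'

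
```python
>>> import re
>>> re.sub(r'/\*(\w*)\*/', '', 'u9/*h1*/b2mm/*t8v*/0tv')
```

'u9b2mm0tv'

Matches: at [2:8] → '/*h1*/'; at [12:19] → '/*t8v*/'.
Each match is replaced by ''.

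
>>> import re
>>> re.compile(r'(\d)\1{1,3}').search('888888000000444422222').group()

'8888'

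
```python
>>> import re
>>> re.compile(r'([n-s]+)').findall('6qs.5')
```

One capturing group, so `findall` returns just the captured substring from the one match — 1 in all.

['qs']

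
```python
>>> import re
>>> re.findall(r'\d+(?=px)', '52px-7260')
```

The lookaround is zero-width — it requires the adjacent text to match without consuming it, so the asserted text isn't part of the match.
Matches: at [0:2] → '52'.
With no groups in the pattern, `findall` gives back each whole match — 1 here.

['52']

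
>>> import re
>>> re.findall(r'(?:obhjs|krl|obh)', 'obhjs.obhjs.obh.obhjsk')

['obhjs', 'obhjs', 'obh', 'obhjs']

`|` is ordered: at each position the engine commits to the first alternative that works.
Matches: at [0:5] → 'obhjs'; at [6:11] → 'obhjs'; at [12:15] → 'obh'; at [16:21] → 'obhjs'.
`findall` yields the raw match text (4 of them) because the pattern has no groups.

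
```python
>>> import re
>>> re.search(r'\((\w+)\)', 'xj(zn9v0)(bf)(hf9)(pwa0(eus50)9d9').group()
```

'(zn9v0)'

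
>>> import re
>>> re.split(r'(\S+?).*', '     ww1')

['     ', 'w', '']

The pattern matches one or more of a non-whitespace character (lazy) (captured); then zero or more of any character.
The `?` after the quantifier makes it lazy — it takes as little as possible before letting the rest of the pattern try.
Matches to split on: at [5:8] → 'ww1'.
The group in the pattern means `split` returns the separators' captures alongside the pieces.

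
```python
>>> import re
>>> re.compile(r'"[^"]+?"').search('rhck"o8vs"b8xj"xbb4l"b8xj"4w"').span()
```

(4, 10)

The match spans [4:10] → '"o8vs"'.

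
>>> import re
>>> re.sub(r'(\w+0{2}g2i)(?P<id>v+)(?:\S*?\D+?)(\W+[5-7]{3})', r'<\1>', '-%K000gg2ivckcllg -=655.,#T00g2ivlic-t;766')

'-%K000gg2ivckcllg -=655.,#<T00g2i>'

The pattern matches one or more of a word character, then exactly 2 of a literal '0', then the literal 'g2i' (captured); then one or more of a literal 'v' (captured as 'id'); then zero or more of a non-whitespace character (lazy), then one or more of a non-digit (lazy) (non-capturing group); then one or more of a non-word character, then exactly 3 of a character in [5-7] (captured).
Matches: at [26:42] → 'T00g2ivlic-t;766'.
`\1` in the replacement pulls in group 1's text for each match.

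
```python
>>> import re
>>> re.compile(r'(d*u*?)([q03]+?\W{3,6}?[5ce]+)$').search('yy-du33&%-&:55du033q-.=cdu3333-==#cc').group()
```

'du3333-==#cc'

The match spans [24:36] → 'du3333-==#cc'.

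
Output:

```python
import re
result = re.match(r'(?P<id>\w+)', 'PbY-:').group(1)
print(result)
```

PbY

Pattern: one or more of a word character (captured as 'id').
`re.match` won't scan ahead — the pattern has to work from the very first character.
The match spans [0:3] → 'PbY'.
Captured: group 1 = 'PbY'.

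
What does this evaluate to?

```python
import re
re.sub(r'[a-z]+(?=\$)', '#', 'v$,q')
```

'#$,q'

The `(?=…)`/`(?<=…)` assertion just peeks at neighbouring text; it doesn't advance the match position.
Matches: at [0:1] → 'v'.
`sub` substitutes '#' at each match site.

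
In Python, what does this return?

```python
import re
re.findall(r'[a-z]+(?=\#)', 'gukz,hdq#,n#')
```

['hdq', 'n']

The lookaround is zero-width — it requires the adjacent text to match without consuming it, so the asserted text isn't part of the match.
Matches: at [5:8] → 'hdq'; at [10:11] → 'n'.
No capturing groups, so `findall` returns the 2 full match strings.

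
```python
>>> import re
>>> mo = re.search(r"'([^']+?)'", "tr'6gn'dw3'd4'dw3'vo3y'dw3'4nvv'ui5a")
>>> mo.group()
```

The match spans [2:7] → "'6gn'".

"'6gn'"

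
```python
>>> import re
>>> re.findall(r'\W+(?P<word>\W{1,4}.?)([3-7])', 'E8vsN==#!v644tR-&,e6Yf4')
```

[('!v', '6'), (',e', '6')]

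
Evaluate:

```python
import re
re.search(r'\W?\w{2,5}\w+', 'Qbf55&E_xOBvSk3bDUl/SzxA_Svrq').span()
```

This matches optionally a non-word character, then 2 to 5 of a word character; then one or more of a word character.
`re.search` scans for the first position where the pattern succeeds.
The match spans [0:5] → 'Qbf55'.

(0, 5)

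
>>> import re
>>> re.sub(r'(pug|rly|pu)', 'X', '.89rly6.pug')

'.89X6.X'

Alternation isn't longest-match — the leftmost alternative that fits at this position is chosen.
Every occurrence is swapped for 'X'.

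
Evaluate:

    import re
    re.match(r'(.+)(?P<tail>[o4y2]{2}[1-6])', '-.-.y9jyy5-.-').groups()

Pattern: one or more of any character (captured); then exactly 2 of one of [o4y2], then a character in [1-6] (captured as 'tail').
`match` is anchored at position 0; if the pattern doesn't fit there, it returns None.
The match spans [0:10] → '-.-.y9jyy5'.
Captured: group 1 = '-.-.y9j', group 2 = 'yy5'.

('-.-.y9j', 'yy5')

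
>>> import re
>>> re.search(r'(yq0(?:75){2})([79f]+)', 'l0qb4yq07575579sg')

None

Pattern: the literal 'yq0', then the literal '75' repeated 2 times (captured); then one or more of one of [79f] (captured).
Unlike `match`, `search` isn't anchored — it looks for the pattern anywhere in the string.
Here the pattern never matches, so the call returns None.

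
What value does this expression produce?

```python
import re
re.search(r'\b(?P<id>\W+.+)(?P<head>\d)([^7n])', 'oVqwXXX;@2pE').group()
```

';@2p'

Pattern: a word boundary (`\b`, zero-width); then one or more of a non-word character, then one or more of any character (captured as 'id'); then a digit (captured as 'head'); then any character except [7n] (captured).
The match spans [7:11] → ';@2p'.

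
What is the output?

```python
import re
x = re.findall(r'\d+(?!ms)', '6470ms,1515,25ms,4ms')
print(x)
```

['647', '1515', '2']

A negative assertion filters positions out without eating any characters.
Matches: at [0:3] → '647'; at [7:11] → '1515'; at [12:13] → '2'.
With no groups in the pattern, `findall` gives back each whole match — 3 here.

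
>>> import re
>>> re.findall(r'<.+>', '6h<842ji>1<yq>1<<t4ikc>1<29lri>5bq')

['<842ji>1<yq>1<<t4ikc>1<29lri>']

Scanning left to right: at [2:31] → '<842ji>1<yq>1<<t4ikc>1<29lri>'.
No capturing groups, so `findall` returns the 1 full match string.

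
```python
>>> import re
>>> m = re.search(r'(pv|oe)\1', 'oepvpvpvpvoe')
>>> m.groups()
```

The match spans [2:6] → 'pvpv'.
Captured: group 1 = 'pv'.

('pv',)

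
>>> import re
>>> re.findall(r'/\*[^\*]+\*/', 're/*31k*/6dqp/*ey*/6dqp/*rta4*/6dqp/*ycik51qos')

['/*31k*/', '/*ey*/', '/*rta4*/']

Walking the string: at [2:9] → '/*31k*/'; at [13:19] → '/*ey*/'; at [23:31] → '/*rta4*/'.
Since nothing is captured, `findall` lists the 3 matched substrings directly.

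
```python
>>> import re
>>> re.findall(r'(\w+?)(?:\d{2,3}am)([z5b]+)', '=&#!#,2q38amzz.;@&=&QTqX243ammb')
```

[('2q', 'zz')]

Pattern: one or more of a word character (lazy) (captured); then 2 to 3 of a digit, then the literal 'am' (non-capturing group); then one or more of one of [z5b] (captured).
Scanning left to right: at [6:14] match '2q38amzz', groups = ('2q', 'zz').
With 2 capturing groups, `findall` returns a 2-tuple per match.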